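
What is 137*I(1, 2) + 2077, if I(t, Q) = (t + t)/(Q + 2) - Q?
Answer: 3743/2 ≈ 1871.5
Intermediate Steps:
I(t, Q) = -Q + 2*t/(2 + Q) (I(t, Q) = (2*t)/(2 + Q) - Q = 2*t/(2 + Q) - Q = -Q + 2*t/(2 + Q))
137*I(1, 2) + 2077 = 137*((-1*2² - 2*2 + 2*1)/(2 + 2)) + 2077 = 137*((-1*4 - 4 + 2)/4) + 2077 = 137*((-4 - 4 + 2)/4) + 2077 = 137*((¼)*(-6)) + 2077 = 137*(-3/2) + 2077 = -411/2 + 2077 = 3743/2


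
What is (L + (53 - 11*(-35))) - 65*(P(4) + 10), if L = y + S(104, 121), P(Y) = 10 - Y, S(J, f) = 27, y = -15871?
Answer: -16446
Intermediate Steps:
L = -15844 (L = -15871 + 27 = -15844)
(L + (53 - 11*(-35))) - 65*(P(4) + 10) = (-15844 + (53 - 11*(-35))) - 65*((10 - 1*4) + 10) = (-15844 + (53 + 385)) - 65*((10 - 4) + 10) = (-15844 + 438) - 65*(6 + 10) = -15406 - 65*16 = -15406 - 1040 = -16446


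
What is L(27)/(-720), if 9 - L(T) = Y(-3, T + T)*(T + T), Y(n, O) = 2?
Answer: 11/80 ≈ 0.13750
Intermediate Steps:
L(T) = 9 - 4*T (L(T) = 9 - 2*(T + T) = 9 - 2*2*T = 9 - 4*T)
L(27)/(-720) = (9 - 4*27)/(-720) = (9 - 108)*(-1/720) = -99*(-1/720) = 11/80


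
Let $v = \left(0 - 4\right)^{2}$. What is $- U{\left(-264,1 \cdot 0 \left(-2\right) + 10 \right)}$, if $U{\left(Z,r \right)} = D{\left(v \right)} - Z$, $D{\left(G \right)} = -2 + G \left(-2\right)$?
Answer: $-230$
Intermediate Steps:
$v = 16$ ($v = \left(-4\right)^{2} = 16$)
$D{\left(G \right)} = -2 - 2 G$
$U{\left(Z,r \right)} = -34 - Z$ ($U{\left(Z,r \right)} = \left(-2 - 32\right) - Z = -34 - Z$)
$- U{\left(-264,1 \cdot 0 \left(-2\right) + 10 \right)} = - (-34 - -264) = - (-34 + 264) = \left(-1\right) 230 = -230$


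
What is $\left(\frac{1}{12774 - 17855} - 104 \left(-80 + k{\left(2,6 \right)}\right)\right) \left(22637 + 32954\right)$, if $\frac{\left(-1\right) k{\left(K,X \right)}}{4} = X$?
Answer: $\frac{3055064277145}{5081} \approx 6.0127 \cdot 10^{8}$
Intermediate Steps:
$k{\left(K,X \right)} = - 4 X$
$\left(\frac{1}{12774 - 17855} - 104 \left(-80 + k{\left(2,6 \right)}\right)\right) \left(22637 + 32954\right) = \left(\frac{1}{12774 - 17855} - 104 \left(-80 - 24\right)\right) \left(22637 + 32954\right) = \left(\frac{1}{-5081} - 104 \left(-80 - 24\right)\right) 55591 = \left(- \frac{1}{5081} - -10816\right) 55591 = \left(- \frac{1}{5081} + 10816\right) 55591 = \frac{54956095}{5081} \cdot 55591 = \frac{3055064277145}{5081}$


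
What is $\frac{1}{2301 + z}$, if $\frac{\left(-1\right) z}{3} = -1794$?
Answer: $\frac{1}{7683} \approx 0.00013016$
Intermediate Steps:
$z = 5382$ ($z = \left(-3\right) \left(-1794\right) = 5382$)
$\frac{1}{2301 + z} = \frac{1}{2301 + 5382} = \frac{1}{7683}$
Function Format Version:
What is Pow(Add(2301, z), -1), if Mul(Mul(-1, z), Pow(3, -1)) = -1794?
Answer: Rational(1, 7683) ≈ 0.00013016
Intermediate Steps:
z = 5382 (z = Mul(-3, -1794) = 5382)
Pow(Add(2301, z), -1) = Pow(Add(2301, 5382), -1) = Pow(7683, -1) = Rational(1, 7683)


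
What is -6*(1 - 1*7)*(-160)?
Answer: -5760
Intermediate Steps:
-6*(1 - 1*7)*(-160) = -6*(1 - 7)*(-160) = -6*(-6)*(-160) = 36*(-160) = -5760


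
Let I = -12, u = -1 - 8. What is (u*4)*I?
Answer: 432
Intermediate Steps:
u = -9
(u*4)*I = -9*4*(-12) = -36*(-12) = 432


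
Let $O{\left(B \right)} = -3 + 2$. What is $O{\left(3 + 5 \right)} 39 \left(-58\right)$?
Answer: $2262$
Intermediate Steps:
$O{\left(B \right)} = -1$
$O{\left(3 + 5 \right)} 39 \left(-58\right) = \left(-1\right) 39 \left(-58\right) = \left(-39\right) \left(-58\right) = 2262$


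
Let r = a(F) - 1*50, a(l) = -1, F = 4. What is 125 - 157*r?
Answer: 8132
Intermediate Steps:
r = -51 (r = -1 - 1*50 = -1 - 50 = -51)
125 - 157*r = 125 - 157*(-51) = 125 + 8007 = 8132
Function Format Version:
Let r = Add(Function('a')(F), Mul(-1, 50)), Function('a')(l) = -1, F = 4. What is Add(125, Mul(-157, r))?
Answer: 8132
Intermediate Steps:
r = -51 (r = Add(-1, Mul(-1, 50)) = Add(-1, -50) = -51)
Add(125, Mul(-157, r)) = Add(125, Mul(-157, -51)) = Add(125, 8007) = 8132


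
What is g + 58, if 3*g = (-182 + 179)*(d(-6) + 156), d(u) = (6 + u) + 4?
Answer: -102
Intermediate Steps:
d(u) = 10 + u
g = -160 (g = ((-182 + 179)*((10 - 6) + 156))/3 = (-3*(4 + 156))/3 = (-3*160)/3 = (1/3)*(-480) = -160)
g + 58 = -160 + 58 = -102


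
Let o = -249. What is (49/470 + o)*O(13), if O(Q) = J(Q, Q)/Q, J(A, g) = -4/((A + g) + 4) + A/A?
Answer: -116981/7050 ≈ -16.593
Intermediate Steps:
J(A, g) = 1 - 4/(4 + A + g) (J(A, g) = -4/(4 + A + g) + 1 = 1 - 4/(4 + A + g))
O(Q) = 2/(4 + 2*Q) (O(Q) = ((Q + Q)/(4 + Q + Q))/Q = ((2*Q)/(4 + 2*Q))/Q = (2*Q/(4 + 2*Q))/Q = 2/(4 + 2*Q))
(49/470 + o)*O(13) = (49/470 - 249)/(2 + 13) = (49*(1/470) - 249)/15 = (49/470 - 249)*(1/15) = -116981/470*1/15 = -116981/7050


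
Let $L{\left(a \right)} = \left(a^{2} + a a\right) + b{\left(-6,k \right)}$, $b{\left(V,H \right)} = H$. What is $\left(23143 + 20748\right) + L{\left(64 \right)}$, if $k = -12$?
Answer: $52071$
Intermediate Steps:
$L{\left(a \right)} = -12 + 2 a^{2}$ ($L{\left(a \right)} = \left(a^{2} + a a\right) - 12 = \left(a^{2} + a^{2}\right) - 12 = 2 a^{2} - 12 = -12 + 2 a^{2}$)
$\left(23143 + 20748\right) + L{\left(64 \right)} = \left(23143 + 20748\right) - \left(12 - 2 \cdot 64^{2}\right) = 43891 + \left(-12 + 2 \cdot 4096\right) = 43891 + \left(-12 + 8192\right) = 43891 + 8180 = 52071$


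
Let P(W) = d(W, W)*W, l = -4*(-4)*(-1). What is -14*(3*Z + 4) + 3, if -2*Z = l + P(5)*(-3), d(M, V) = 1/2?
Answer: -1093/2 ≈ -546.50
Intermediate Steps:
d(M, V) = ½
l = -16 (l = 16*(-1) = -16)
P(W) = W/2
Z = 47/4 (Z = -(-16 + ((½)*5)*(-3))/2 = -(-16 + (5/2)*(-3))/2 = -(-16 - 15/2)/2 = -½*(-47/2) = 47/4 ≈ 11.750)
-14*(3*Z + 4) + 3 = -14*(3*(47/4) + 4) + 3 = -14*(141/4 + 4) + 3 = -14*157/4 + 3 = -1099/2 + 3 = -1093/2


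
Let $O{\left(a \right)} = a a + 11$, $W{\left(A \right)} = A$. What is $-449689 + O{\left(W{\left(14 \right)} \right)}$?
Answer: $-449482$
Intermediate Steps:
$O{\left(a \right)} = 11 + a^{2}$ ($O{\left(a \right)} = a^{2} + 11 = 11 + a^{2}$)
$-449689 + O{\left(W{\left(14 \right)} \right)} = -449689 + \left(11 + 14^{2}\right) = -449689 + \left(11 + 196\right) = -449689 + 207 = -449482$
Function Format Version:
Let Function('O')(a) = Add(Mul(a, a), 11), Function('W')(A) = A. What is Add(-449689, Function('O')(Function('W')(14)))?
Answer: -449482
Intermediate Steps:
Function('O')(a) = Add(11, Pow(a, 2)) (Function('O')(a) = Add(Pow(a, 2), 11) = Add(11, Pow(a, 2)))
Add(-449689, Function('O')(Function('W')(14))) = Add(-449689, Add(11, Pow(14, 2))) = Add(-449689, Add(11, 196)) = Add(-449689, 207) = -449482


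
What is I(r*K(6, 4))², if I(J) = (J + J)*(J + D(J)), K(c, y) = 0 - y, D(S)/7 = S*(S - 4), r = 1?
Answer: 3097600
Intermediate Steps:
D(S) = 7*S*(-4 + S) (D(S) = 7*(S*(S - 4)) = 7*(S*(-4 + S)) = 7*S*(-4 + S))
K(c, y) = -y
I(J) = 2*J*(J + 7*J*(-4 + J)) (I(J) = (J + J)*(J + 7*J*(-4 + J)) = (2*J)*(J + 7*J*(-4 + J)) = 2*J*(J + 7*J*(-4 + J)))
I(r*K(6, 4))² = ((1*(-1*4))²*(-54 + 14*(1*(-1*4))))² = ((1*(-4))²*(-54 + 14*(1*(-4))))² = ((-4)²*(-54 + 14*(-4)))² = (16*(-54 - 56))² = (16*(-110))² = (-1760)² = 3097600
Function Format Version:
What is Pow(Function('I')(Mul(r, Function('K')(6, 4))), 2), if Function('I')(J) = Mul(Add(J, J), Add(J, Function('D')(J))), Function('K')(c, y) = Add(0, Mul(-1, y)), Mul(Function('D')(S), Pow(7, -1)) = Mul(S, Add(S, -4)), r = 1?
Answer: 3097600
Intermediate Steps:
Function('D')(S) = Mul(7, S, Add(-4, S)) (Function('D')(S) = Mul(7, Mul(S, Add(S, -4))) = Mul(7, Mul(S, Add(-4, S))) = Mul(7, S, Add(-4, S)))
Function('K')(c, y) = Mul(-1, y)
Function('I')(J) = Mul(2, J, Add(J, Mul(7, J, Add(-4, J)))) (Function('I')(J) = Mul(Add(J, J), Add(J, Mul(7, J, Add(-4, J)))) = Mul(Mul(2, J), Add(J, Mul(7, J, Add(-4, J)))) = Mul(2, J, Add(J, Mul(7, J, Add(-4, J)))))
Pow(Function('I')(Mul(r, Function('K')(6, 4))), 2) = Pow(Mul(Pow(Mul(1, Mul(-1, 4)), 2), Add(-54, Mul(14, Mul(1, Mul(-1, 4))))), 2) = Pow(Mul(Pow(Mul(1, -4), 2), Add(-54, Mul(14, Mul(1, -4)))), 2) = Pow(Mul(Pow(-4, 2), Add(-54, Mul(14, -4))), 2) = Pow(Mul(16, Add(-54, -56)), 2) = Pow(Mul(16, -110), 2) = Pow(-1760, 2) = 3097600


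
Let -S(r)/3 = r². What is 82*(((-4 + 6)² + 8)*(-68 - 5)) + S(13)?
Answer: -72339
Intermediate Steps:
S(r) = -3*r²
82*(((-4 + 6)² + 8)*(-68 - 5)) + S(13) = 82*(((-4 + 6)² + 8)*(-68 - 5)) - 3*13² = 82*((2² + 8)*(-73)) - 3*169 = 82*((4 + 8)*(-73)) - 507 = 82*(12*(-73)) - 507 = 82*(-876) - 507 = -71832 - 507 = -72339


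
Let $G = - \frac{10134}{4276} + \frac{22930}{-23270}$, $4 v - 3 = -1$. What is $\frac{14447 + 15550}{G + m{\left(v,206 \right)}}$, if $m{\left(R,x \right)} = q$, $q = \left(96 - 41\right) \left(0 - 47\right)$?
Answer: $- \frac{149238854622}{12877394053} \approx -11.589$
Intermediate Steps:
$v = \frac{1}{2}$ ($v = \frac{3}{4} + \frac{1}{4} \left(-1\right) = \frac{3}{4} - \frac{1}{4} = \frac{1}{2} \approx 0.5$)
$G = - \frac{16693343}{4975126}$ ($G = \left(-10134\right) \frac{1}{4276} + 22930 \left(- \frac{1}{23270}\right) = - \frac{5067}{2138} - \frac{2293}{2327} = - \frac{16693343}{4975126} \approx -3.3554$)
$q = -2585$ ($q = 55 \left(-47\right) = -2585$)
$m{\left(R,x \right)} = -2585$
$\frac{14447 + 15550}{G + m{\left(v,206 \right)}} = \frac{14447 + 15550}{- \frac{16693343}{4975126} - 2585} = \frac{29997}{- \frac{12877394053}{4975126}} = 29997 \left(- \frac{4975126}{12877394053}\right) = - \frac{149238854622}{12877394053}$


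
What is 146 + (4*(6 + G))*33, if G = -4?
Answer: 410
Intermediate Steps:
146 + (4*(6 + G))*33 = 146 + (4*(6 - 4))*33 = 146 + (4*2)*33 = 146 + 8*33 = 146 + 264 = 410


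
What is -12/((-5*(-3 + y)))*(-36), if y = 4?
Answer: -432/5 ≈ -86.400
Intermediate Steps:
-12/((-5*(-3 + y)))*(-36) = -12/((-5*(-3 + 4)))*(-36) = -12/((-5*1))*(-36) = -12/(-5)*(-36) = -12*(-1)/5*(-36) = -1*(-12/5)*(-36) = (12/5)*(-36) = -432/5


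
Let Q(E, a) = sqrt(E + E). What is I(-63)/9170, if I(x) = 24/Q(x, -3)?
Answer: -2*I*sqrt(14)/32095 ≈ -0.00023316*I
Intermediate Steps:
Q(E, a) = sqrt(2)*sqrt(E) (Q(E, a) = sqrt(2*E) = sqrt(2)*sqrt(E))
I(x) = 12*sqrt(2)/sqrt(x) (I(x) = 24/((sqrt(2)*sqrt(x))) = 24*(sqrt(2)/(2*sqrt(x))) = 12*sqrt(2)/sqrt(x))
I(-63)/9170 = (12*sqrt(2)/sqrt(-63))/9170 = (12*sqrt(2)*(-I*sqrt(7)/21))*(1/9170) = -4*I*sqrt(14)/7*(1/9170) = -2*I*sqrt(14)/32095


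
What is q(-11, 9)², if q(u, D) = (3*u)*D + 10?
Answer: 82369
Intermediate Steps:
q(u, D) = 10 + 3*D*u (q(u, D) = 3*D*u + 10 = 10 + 3*D*u)
q(-11, 9)² = (10 + 3*9*(-11))² = (10 - 297)² = (-287)² = 82369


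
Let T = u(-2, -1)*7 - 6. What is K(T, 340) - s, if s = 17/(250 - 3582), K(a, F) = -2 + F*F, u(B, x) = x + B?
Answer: 22657209/196 ≈ 1.1560e+5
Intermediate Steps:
u(B, x) = B + x
T = -27 (T = (-2 - 1)*7 - 6 = -3*7 - 6 = -21 - 6 = -27)
K(a, F) = -2 + F**2
s = -1/196 (s = 17/(-3332) = -1/3332*17 = -1/196 ≈ -0.0051020)
K(T, 340) - s = (-2 + 340**2) - 1*(-1/196) = (-2 + 115600) + 1/196 = 115598 + 1/196 = 22657209/196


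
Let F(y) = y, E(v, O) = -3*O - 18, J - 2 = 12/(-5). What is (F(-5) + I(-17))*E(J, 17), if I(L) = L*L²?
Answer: 339342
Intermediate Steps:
I(L) = L³
J = -⅖ (J = 2 + 12/(-5) = 2 + 12*(-⅕) = 2 - 12/5 = -⅖ ≈ -0.40000)
E(v, O) = -18 - 3*O
(F(-5) + I(-17))*E(J, 17) = (-5 + (-17)³)*(-18 - 3*17) = (-5 - 4913)*(-18 - 51) = -4918*(-69) = 339342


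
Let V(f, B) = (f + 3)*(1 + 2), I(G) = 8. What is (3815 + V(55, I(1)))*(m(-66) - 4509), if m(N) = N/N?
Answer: -17982412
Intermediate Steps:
m(N) = 1
V(f, B) = 9 + 3*f (V(f, B) = (3 + f)*3 = 9 + 3*f)
(3815 + V(55, I(1)))*(m(-66) - 4509) = (3815 + (9 + 3*55))*(1 - 4509) = (3815 + (9 + 165))*(-4508) = (3815 + 174)*(-4508) = 3989*(-4508) = -17982412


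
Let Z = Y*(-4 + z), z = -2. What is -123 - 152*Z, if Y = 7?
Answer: 6261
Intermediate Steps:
Z = -42 (Z = 7*(-4 - 2) = 7*(-6) = -42)
-123 - 152*Z = -123 - 152*(-42) = -123 + 6384 = 6261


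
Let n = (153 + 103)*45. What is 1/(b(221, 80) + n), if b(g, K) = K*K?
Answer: 1/17920 ≈ 5.5804e-5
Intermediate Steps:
b(g, K) = K²
n = 11520 (n = 256*45 = 11520)
1/(b(221, 80) + n) = 1/(80² + 11520) = 1/(6400 + 11520) = 1/17920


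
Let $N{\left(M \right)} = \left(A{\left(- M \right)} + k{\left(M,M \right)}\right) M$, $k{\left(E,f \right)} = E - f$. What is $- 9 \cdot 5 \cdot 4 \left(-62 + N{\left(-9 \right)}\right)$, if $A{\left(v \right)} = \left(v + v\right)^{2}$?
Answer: $536040$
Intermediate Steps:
$A{\left(v \right)} = 4 v^{2}$ ($A{\left(v \right)} = \left(2 v\right)^{2} = 4 v^{2}$)
$N{\left(M \right)} = 4 M^{3}$ ($N{\left(M \right)} = \left(4 \left(- M\right)^{2} + \left(M - M\right)\right) M = \left(4 M^{2} + 0\right) M = 4 M^{2} M = 4 M^{3}$)
$- 9 \cdot 5 \cdot 4 \left(-62 + N{\left(-9 \right)}\right) = - 9 \cdot 5 \cdot 4 \left(-62 + 4 \left(-9\right)^{3}\right) = \left(-9\right) 20 \left(-62 + 4 \left(-729\right)\right) = - 180 \left(-62 - 2916\right) = \left(-180\right) \left(-2978\right) = 536040$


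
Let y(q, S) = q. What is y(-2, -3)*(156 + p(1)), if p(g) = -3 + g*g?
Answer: -308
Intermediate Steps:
p(g) = -3 + g**2
y(-2, -3)*(156 + p(1)) = -2*(156 + (-3 + 1**2)) = -2*(156 + (-3 + 1)) = -2*(156 - 2) = -2*154 = -308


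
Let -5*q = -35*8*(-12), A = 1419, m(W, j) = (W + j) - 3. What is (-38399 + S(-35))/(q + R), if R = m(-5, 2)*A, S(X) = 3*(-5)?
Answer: 19207/4593 ≈ 4.1818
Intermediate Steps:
m(W, j) = -3 + W + j
q = -672 (q = -(-35*8)*(-12)/5 = -(-56)*(-12) = -⅕*3360 = -672)
S(X) = -15
R = -8514 (R = (-3 - 5 + 2)*1419 = -6*1419 = -8514)
(-38399 + S(-35))/(q + R) = (-38399 - 15)/(-672 - 8514) = -38414/(-9186) = -38414*(-1/9186) = 19207/4593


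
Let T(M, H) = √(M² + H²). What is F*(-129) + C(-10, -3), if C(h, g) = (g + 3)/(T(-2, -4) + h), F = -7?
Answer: 903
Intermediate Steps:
T(M, H) = √(H² + M²)
C(h, g) = (3 + g)/(h + 2*√5) (C(h, g) = (g + 3)/(√((-4)² + (-2)²) + h) = (3 + g)/(√(16 + 4) + h) = (3 + g)/(√20 + h) = (3 + g)/(2*√5 + h) = (3 + g)/(h + 2*√5))
F*(-129) + C(-10, -3) = -7*(-129) + (3 - 3)/(-10 + 2*√5) = 903 + 0/(-10 + 2*√5) = 903 + 0 = 903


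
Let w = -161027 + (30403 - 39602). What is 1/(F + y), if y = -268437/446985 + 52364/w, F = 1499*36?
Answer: 201292245/10862351902621 ≈ 1.8531e-5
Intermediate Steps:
w = -170226 (w = -161027 - 9199 = -170226)
F = 53964
y = -182806559/201292245 (y = -268437/446985 + 52364/(-170226) = -268437*1/446985 + 52364*(-1/170226) = -89479/148995 - 26182/85113 = -182806559/201292245 ≈ -0.90816)
1/(F + y) = 1/(53964 - 182806559/201292245) = 1/(10862351902621/201292245) = 201292245/10862351902621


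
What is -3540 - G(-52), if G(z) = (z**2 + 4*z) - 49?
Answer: -5987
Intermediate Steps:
G(z) = -49 + z**2 + 4*z
-3540 - G(-52) = -3540 - (-49 + (-52)**2 + 4*(-52)) = -3540 - (-49 + 2704 - 208) = -3540 - 1*2447 = -3540 - 2447 = -5987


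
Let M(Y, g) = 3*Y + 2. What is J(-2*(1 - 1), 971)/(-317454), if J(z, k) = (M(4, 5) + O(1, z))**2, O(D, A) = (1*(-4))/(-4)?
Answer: -75/105818 ≈ -0.00070876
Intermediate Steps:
O(D, A) = 1 (O(D, A) = -4*(-1/4) = 1)
M(Y, g) = 2 + 3*Y
J(z, k) = 225 (J(z, k) = ((2 + 3*4) + 1)**2 = ((2 + 12) + 1)**2 = (14 + 1)**2 = 15**2 = 225)
J(-2*(1 - 1), 971)/(-317454) = 225/(-317454) = 225*(-1/317454) = -75/105818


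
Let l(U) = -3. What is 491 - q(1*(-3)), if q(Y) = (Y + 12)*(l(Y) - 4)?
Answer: 554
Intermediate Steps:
q(Y) = -84 - 7*Y (q(Y) = (Y + 12)*(-3 - 4) = (12 + Y)*(-7) = -84 - 7*Y)
491 - q(1*(-3)) = 491 - (-84 - 7*(-3)) = 491 - (-84 + 21) = 491 - 1*(-63) = 491 + 63 = 554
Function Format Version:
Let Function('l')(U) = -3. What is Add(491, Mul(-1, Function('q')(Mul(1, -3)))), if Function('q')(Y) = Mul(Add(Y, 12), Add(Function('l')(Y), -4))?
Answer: 554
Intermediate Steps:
Function('q')(Y) = Add(-84, Mul(-7, Y)) (Function('q')(Y) = Mul(Add(Y, 12), Add(-3, -4)) = Mul(Add(12, Y), -7) = Add(-84, Mul(-7, Y)))
Add(491, Mul(-1, Function('q')(Mul(1, -3)))) = Add(491, Mul(-1, Add(-84, Mul(-7, Mul(1, -3))))) = Add(491, Mul(-1, Add(-84, Mul(-7, -3)))) = Add(491, Mul(-1, Add(-84, 21))) = Add(491, Mul(-1, -63)) = Add(491, 63) = 554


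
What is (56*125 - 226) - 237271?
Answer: -230497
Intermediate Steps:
(56*125 - 226) - 237271 = (7000 - 226) - 237271 = 6774 - 237271 = -230497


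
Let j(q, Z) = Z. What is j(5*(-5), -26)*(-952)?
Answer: 24752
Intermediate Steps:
j(5*(-5), -26)*(-952) = -26*(-952) = 24752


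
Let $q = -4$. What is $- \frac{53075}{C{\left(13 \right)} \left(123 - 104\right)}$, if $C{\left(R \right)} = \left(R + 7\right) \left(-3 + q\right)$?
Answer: $\frac{10615}{532} \approx 19.953$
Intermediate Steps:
$C{\left(R \right)} = -49 - 7 R$ ($C{\left(R \right)} = \left(R + 7\right) \left(-3 - 4\right) = \left(7 + R\right) \left(-7\right) = -49 - 7 R$)
$- \frac{53075}{C{\left(13 \right)} \left(123 - 104\right)} = - \frac{53075}{\left(-49 - 91\right) \left(123 - 104\right)} = - \frac{53075}{\left(-49 - 91\right) 19} = - \frac{53075}{\left(-140\right) 19} = - \frac{53075}{-2660} = \left(-53075\right) \left(- \frac{1}{2660}\right) = \frac{10615}{532}$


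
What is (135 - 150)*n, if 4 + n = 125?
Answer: -1815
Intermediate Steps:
n = 121 (n = -4 + 125 = 121)
(135 - 150)*n = (135 - 150)*121 = -15*121 = -1815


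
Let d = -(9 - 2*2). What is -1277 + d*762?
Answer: -5087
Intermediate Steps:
d = -5 (d = -(9 - 4) = -1*5 = -5)
-1277 + d*762 = -1277 - 5*762 = -1277 - 3810 = -5087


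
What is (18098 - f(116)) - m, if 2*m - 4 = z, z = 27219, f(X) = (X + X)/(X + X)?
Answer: 8971/2 ≈ 4485.5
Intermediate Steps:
f(X) = 1 (f(X) = (2*X)/((2*X)) = (2*X)*(1/(2*X)) = 1)
m = 27223/2 (m = 2 + (1/2)*27219 = 2 + 27219/2 = 27223/2 ≈ 13612.)
(18098 - f(116)) - m = (18098 - 1*1) - 1*27223/2 = (18098 - 1) - 27223/2 = 18097 - 27223/2 = 8971/2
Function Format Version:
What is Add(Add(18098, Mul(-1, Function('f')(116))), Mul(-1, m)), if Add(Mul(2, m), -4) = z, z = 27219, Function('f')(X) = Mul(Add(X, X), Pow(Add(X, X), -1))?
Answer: Rational(8971, 2) ≈ 4485.5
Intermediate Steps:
Function('f')(X) = 1 (Function('f')(X) = Mul(Mul(2, X), Pow(Mul(2, X), -1)) = Mul(Mul(2, X), Mul(Rational(1, 2), Pow(X, -1))) = 1)
m = Rational(27223, 2) (m = Add(2, Mul(Rational(1, 2), 27219)) = Add(2, Rational(27219, 2)) = Rational(27223, 2) ≈ 13612.)
Add(Add(18098, Mul(-1, Function('f')(116))), Mul(-1, m)) = Add(Add(18098, Mul(-1, 1)), Mul(-1, Rational(27223, 2))) = Add(Add(18098, -1), Rational(-27223, 2)) = Add(18097, Rational(-27223, 2)) = Rational(8971, 2)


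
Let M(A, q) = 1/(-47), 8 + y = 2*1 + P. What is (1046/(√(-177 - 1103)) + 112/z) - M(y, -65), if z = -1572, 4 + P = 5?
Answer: -923/18471 - 523*I*√5/40 ≈ -0.04997 - 29.237*I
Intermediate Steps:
P = 1 (P = -4 + 5 = 1)
y = -5 (y = -8 + (2*1 + 1) = -8 + (2 + 1) = -8 + 3 = -5)
M(A, q) = -1/47
(1046/(√(-177 - 1103)) + 112/z) - M(y, -65) = (1046/(√(-177 - 1103)) + 112/(-1572)) - 1*(-1/47) = (1046/(√(-1280)) + 112*(-1/1572)) + 1/47 = (1046/((16*I*√5)) - 28/393) + 1/47 = (1046*(-I*√5/80) - 28/393) + 1/47 = (-523*I*√5/40 - 28/393) + 1/47 = (-28/393 - 523*I*√5/40) + 1/47 = -923/18471 - 523*I*√5/40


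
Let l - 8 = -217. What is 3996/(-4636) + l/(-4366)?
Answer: -4119403/5060194 ≈ -0.81408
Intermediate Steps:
l = -209 (l = 8 - 217 = -209)
3996/(-4636) + l/(-4366) = 3996/(-4636) - 209/(-4366) = 3996*(-1/4636) - 209*(-1/4366) = -999/1159 + 209/4366 = -4119403/5060194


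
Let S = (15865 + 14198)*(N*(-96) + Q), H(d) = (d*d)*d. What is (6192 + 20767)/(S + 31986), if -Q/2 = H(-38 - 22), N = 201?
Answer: 26959/12407152338 ≈ 2.1729e-6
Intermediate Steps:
H(d) = d³ (H(d) = d²*d = d³)
Q = 432000 (Q = -2*(-38 - 22)³ = -2*(-60)³ = -2*(-216000) = 432000)
S = 12407120352 (S = (15865 + 14198)*(201*(-96) + 432000) = 30063*(-19296 + 432000) = 30063*412704 = 12407120352)
(6192 + 20767)/(S + 31986) = (6192 + 20767)/(12407120352 + 31986) = 26959/12407152338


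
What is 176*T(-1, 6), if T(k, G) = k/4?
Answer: -44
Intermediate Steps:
T(k, G) = k/4 (T(k, G) = k*(¼) = k/4)
176*T(-1, 6) = 176*((¼)*(-1)) = 176*(-¼) = -44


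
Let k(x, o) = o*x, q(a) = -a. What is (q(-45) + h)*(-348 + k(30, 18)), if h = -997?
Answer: -182784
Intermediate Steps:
(q(-45) + h)*(-348 + k(30, 18)) = (-1*(-45) - 997)*(-348 + 18*30) = (45 - 997)*(-348 + 540) = -952*192 = -182784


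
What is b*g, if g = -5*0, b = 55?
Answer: 0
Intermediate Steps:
g = 0
b*g = 55*0 = 0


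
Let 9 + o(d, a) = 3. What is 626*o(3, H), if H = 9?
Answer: -3756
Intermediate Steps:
o(d, a) = -6 (o(d, a) = -9 + 3 = -6)
626*o(3, H) = 626*(-6) = -3756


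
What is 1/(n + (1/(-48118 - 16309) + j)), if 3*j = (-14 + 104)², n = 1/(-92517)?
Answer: 5960592759/16093600292356 ≈ 0.00037037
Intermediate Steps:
n = -1/92517 ≈ -1.0809e-5
j = 2700 (j = (-14 + 104)²/3 = (⅓)*90² = (⅓)*8100 = 2700)
1/(n + (1/(-48118 - 16309) + j)) = 1/(-1/92517 + (1/(-48118 - 16309) + 2700)) = 1/(-1/92517 + (1/(-64427) + 2700)) = 1/(-1/92517 + (-1/64427 + 2700)) = 1/(-1/92517 + 173952899/64427) = 1/(16093600292356/5960592759) = 5960592759/16093600292356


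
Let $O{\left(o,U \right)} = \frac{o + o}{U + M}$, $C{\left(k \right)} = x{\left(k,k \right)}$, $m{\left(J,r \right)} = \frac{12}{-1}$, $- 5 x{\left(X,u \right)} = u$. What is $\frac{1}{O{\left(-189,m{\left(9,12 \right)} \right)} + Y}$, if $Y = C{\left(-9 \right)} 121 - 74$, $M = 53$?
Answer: $\frac{205}{27589} \approx 0.0074305$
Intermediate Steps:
$x{\left(X,u \right)} = - \frac{u}{5}$
$m{\left(J,r \right)} = -12$ ($m{\left(J,r \right)} = 12 \left(-1\right) = -12$)
$C{\left(k \right)} = - \frac{k}{5}$
$O{\left(o,U \right)} = \frac{2 o}{53 + U}$ ($O{\left(o,U \right)} = \frac{o + o}{U + 53} = \frac{2 o}{53 + U}$)
$Y = \frac{719}{5}$ ($Y = \left(- \frac{1}{5}\right) \left(-9\right) 121 - 74 = \frac{9}{5} \cdot 121 - 74 = \frac{1089}{5} - 74 = \frac{719}{5} \approx 143.8$)
$\frac{1}{O{\left(-189,m{\left(9,12 \right)} \right)} + Y} = \frac{1}{2 \left(-189\right) \frac{1}{53 - 12} + \frac{719}{5}} = \frac{1}{2 \left(-189\right) \frac{1}{41} + \frac{719}{5}} = \frac{1}{- \frac{378}{41} + \frac{719}{5}} = \frac{1}{\frac{27589}{205}} = \frac{205}{27589}$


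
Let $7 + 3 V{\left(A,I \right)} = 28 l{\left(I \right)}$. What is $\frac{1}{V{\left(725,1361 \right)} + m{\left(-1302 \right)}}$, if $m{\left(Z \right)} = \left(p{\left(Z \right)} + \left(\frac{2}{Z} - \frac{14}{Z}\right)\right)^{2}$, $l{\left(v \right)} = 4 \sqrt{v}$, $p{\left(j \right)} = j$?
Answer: $\frac{33829584747449883}{57347118683498969677937} - \frac{745037637456 \sqrt{1361}}{57347118683498969677937} \approx 5.8943 \cdot 10^{-7}$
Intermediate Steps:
$m{\left(Z \right)} = \left(Z - \frac{12}{Z}\right)^{2}$ ($m{\left(Z \right)} = \left(Z + \left(\frac{2}{Z} - \frac{14}{Z}\right)\right)^{2} = \left(Z - \frac{12}{Z}\right)^{2}$)
$V{\left(A,I \right)} = - \frac{7}{3} + \frac{112 \sqrt{I}}{3}$ ($V{\left(A,I \right)} = - \frac{7}{3} + \frac{28 \cdot 4 \sqrt{I}}{3} = - \frac{7}{3} + \frac{112 \sqrt{I}}{3}$)
$\frac{1}{V{\left(725,1361 \right)} + m{\left(-1302 \right)}} = \frac{1}{\left(- \frac{7}{3} + \frac{112 \sqrt{1361}}{3}\right) + \frac{\left(-12 + \left(-1302\right)^{2}\right)^{2}}{1695204}} = \frac{1}{\left(- \frac{7}{3} + \frac{112 \sqrt{1361}}{3}\right) + \frac{\left(-12 + 1695204\right)^{2}}{1695204}} = \frac{1}{\left(- \frac{7}{3} + \frac{112 \sqrt{1361}}{3}\right) + \frac{1695192^{2}}{1695204}} = \frac{1}{\left(- \frac{7}{3} + \frac{112 \sqrt{1361}}{3}\right) + \frac{1}{1695204} \cdot 2873675916864} = \frac{1}{\left(- \frac{7}{3} + \frac{112 \sqrt{1361}}{3}\right) + \frac{79824331024}{47089}} = \frac{1}{\frac{239472663449}{141267} + \frac{112 \sqrt{1361}}{3}}$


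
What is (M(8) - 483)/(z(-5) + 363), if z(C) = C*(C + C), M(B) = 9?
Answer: -474/413 ≈ -1.1477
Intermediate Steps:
z(C) = 2*C² (z(C) = C*(2*C) = 2*C²)
(M(8) - 483)/(z(-5) + 363) = (9 - 483)/(2*(-5)² + 363) = -474/(2*25 + 363) = -474/(50 + 363) = -474/413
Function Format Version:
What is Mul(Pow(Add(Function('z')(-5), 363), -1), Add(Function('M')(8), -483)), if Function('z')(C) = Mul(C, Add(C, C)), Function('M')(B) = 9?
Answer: Rational(-474, 413) ≈ -1.1477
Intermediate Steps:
Function('z')(C) = Mul(2, Pow(C, 2)) (Function('z')(C) = Mul(C, Mul(2, C)) = Mul(2, Pow(C, 2)))
Mul(Pow(Add(Function('z')(-5), 363), -1), Add(Function('M')(8), -483)) = Mul(Pow(Add(Mul(2, Pow(-5, 2)), 363), -1), Add(9, -483)) = Mul(Pow(Add(Mul(2, 25), 363), -1), -474) = Mul(Pow(Add(50, 363), -1), -474) = Mul(Pow(413, -1), -474) = Mul(Rational(1, 413), -474) = Rational(-474, 413)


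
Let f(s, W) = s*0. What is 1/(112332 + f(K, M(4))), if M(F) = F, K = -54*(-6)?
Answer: 1/112332 ≈ 8.9022e-6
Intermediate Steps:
K = 324
f(s, W) = 0
1/(112332 + f(K, M(4))) = 1/(112332 + 0) = 1/112332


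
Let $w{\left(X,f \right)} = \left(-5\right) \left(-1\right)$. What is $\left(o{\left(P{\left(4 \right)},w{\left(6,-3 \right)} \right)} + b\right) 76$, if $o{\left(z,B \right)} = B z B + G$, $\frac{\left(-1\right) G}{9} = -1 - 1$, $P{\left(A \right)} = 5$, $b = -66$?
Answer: $5852$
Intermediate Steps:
$w{\left(X,f \right)} = 5$
$G = 18$ ($G = - 9 \left(-1 - 1\right) = \left(-9\right) \left(-2\right) = 18$)
$o{\left(z,B \right)} = 18 + z B^{2}$ ($o{\left(z,B \right)} = B z B + 18 = z B^{2} + 18 = 18 + z B^{2}$)
$\left(o{\left(P{\left(4 \right)},w{\left(6,-3 \right)} \right)} + b\right) 76 = \left(\left(18 + 5 \cdot 5^{2}\right) - 66\right) 76 = \left(\left(18 + 5 \cdot 25\right) - 66\right) 76 = \left(\left(18 + 125\right) - 66\right) 76 = \left(143 - 66\right) 76 = 77 \cdot 76 = 5852$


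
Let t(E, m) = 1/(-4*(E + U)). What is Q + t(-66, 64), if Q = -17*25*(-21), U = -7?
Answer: 2606101/292 ≈ 8925.0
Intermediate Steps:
t(E, m) = 1/(28 - 4*E) (t(E, m) = 1/(-4*(E - 7)) = 1/(-4*(-7 + E)) = 1/(28 - 4*E))
Q = 8925 (Q = -425*(-21) = 8925)
Q + t(-66, 64) = 8925 - 1/(-28 + 4*(-66)) = 8925 - 1/(-28 - 264) = 8925 - 1/(-292) = 8925 - 1*(-1/292) = 8925 + 1/292 = 2606101/292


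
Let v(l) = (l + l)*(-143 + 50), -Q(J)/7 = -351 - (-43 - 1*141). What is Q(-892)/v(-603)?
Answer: 1169/112158 ≈ 0.010423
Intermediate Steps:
Q(J) = 1169 (Q(J) = -7*(-351 - (-43 - 1*141)) = -7*(-351 - (-43 - 141)) = -7*(-351 - 1*(-184)) = -7*(-351 + 184) = -7*(-167) = 1169)
v(l) = -186*l (v(l) = (2*l)*(-93) = -186*l)
Q(-892)/v(-603) = 1169/((-186*(-603))) = 1169/112158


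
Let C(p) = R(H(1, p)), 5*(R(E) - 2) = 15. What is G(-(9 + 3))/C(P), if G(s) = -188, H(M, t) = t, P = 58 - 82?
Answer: -188/5 ≈ -37.600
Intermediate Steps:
P = -24
R(E) = 5 (R(E) = 2 + (1/5)*15 = 2 + 3 = 5)
C(p) = 5
G(-(9 + 3))/C(P) = -188/5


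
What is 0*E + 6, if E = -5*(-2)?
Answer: 6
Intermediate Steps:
E = 10
0*E + 6 = 0*10 + 6 = 0 + 6 = 6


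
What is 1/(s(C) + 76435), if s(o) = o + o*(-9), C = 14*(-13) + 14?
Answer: 1/77779 ≈ 1.2857e-5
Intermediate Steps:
C = -168 (C = -182 + 14 = -168)
s(o) = -8*o (s(o) = o - 9*o = -8*o)
1/(s(C) + 76435) = 1/(-8*(-168) + 76435) = 1/(1344 + 76435) = 1/77779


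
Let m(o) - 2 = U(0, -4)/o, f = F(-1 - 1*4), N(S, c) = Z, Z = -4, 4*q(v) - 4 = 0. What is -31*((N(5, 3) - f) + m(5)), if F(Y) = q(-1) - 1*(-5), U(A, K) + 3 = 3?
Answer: 248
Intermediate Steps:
q(v) = 1 (q(v) = 1 + (1/4)*0 = 1 + 0 = 1)
U(A, K) = 0 (U(A, K) = -3 + 3 = 0)
N(S, c) = -4
F(Y) = 6 (F(Y) = 1 - 1*(-5) = 1 + 5 = 6)
f = 6
m(o) = 2 (m(o) = 2 + 0/o = 2 + 0 = 2)
-31*((N(5, 3) - f) + m(5)) = -31*((-4 - 1*6) + 2) = -31*((-4 - 6) + 2) = -31*(-10 + 2) = -31*(-8) = 248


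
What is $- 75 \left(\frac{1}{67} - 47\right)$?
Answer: $\frac{236100}{67} \approx 3523.9$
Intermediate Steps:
$- 75 \left(\frac{1}{67} - 47\right) = \left(-75\right) \left(- \frac{3148}{67}\right) = \frac{236100}{67}$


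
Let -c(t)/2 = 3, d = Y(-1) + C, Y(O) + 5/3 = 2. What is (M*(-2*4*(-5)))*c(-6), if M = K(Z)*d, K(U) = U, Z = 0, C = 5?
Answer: 0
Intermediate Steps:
Y(O) = ⅓ (Y(O) = -5/3 + 2 = ⅓)
d = 16/3 (d = ⅓ + 5 = 16/3 ≈ 5.3333)
c(t) = -6 (c(t) = -2*3 = -6)
M = 0 (M = 0*(16/3) = 0)
(M*(-2*4*(-5)))*c(-6) = (0*(-2*4*(-5)))*(-6) = (0*(-8*(-5)))*(-6) = (0*40)*(-6) = 0*(-6) = 0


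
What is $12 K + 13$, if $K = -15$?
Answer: $-167$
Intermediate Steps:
$12 K + 13 = 12 \left(-15\right) + 13 = -180 + 13 = -167$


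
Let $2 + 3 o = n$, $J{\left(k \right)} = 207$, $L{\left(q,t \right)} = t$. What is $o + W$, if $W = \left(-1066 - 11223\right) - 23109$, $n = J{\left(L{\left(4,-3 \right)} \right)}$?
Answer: $- \frac{105989}{3} \approx -35330.0$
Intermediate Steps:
$n = 207$
$W = -35398$ ($W = -12289 - 23109 = -35398$)
$o = \frac{205}{3}$ ($o = - \frac{2}{3} + \frac{1}{3} \cdot 207 = - \frac{2}{3} + 69 = \frac{205}{3} \approx 68.333$)
$o + W = \frac{205}{3} - 35398 = - \frac{105989}{3}$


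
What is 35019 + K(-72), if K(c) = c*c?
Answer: 40203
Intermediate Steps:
K(c) = c**2
35019 + K(-72) = 35019 + (-72)**2 = 35019 + 5184 = 40203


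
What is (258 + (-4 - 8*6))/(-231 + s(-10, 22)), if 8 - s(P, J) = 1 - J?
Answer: -103/101 ≈ -1.0198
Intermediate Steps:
s(P, J) = 7 + J (s(P, J) = 8 - (1 - J) = 8 + (-1 + J) = 7 + J)
(258 + (-4 - 8*6))/(-231 + s(-10, 22)) = (258 + (-4 - 8*6))/(-231 + (7 + 22)) = (258 + (-4 - 48))/(-231 + 29) = (258 - 52)/(-202) = 206*(-1/202) = -103/101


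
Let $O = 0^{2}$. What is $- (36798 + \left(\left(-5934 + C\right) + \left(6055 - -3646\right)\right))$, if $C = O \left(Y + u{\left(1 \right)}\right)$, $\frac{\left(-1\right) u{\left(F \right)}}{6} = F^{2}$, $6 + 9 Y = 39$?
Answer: $-40565$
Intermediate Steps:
$O = 0$
$Y = \frac{11}{3}$ ($Y = - \frac{2}{3} + \frac{1}{9} \cdot 39 = - \frac{2}{3} + \frac{13}{3} = \frac{11}{3} \approx 3.6667$)
$u{\left(F \right)} = - 6 F^{2}$
$C = 0$ ($C = 0 \left(\frac{11}{3} - 6 \cdot 1^{2}\right) = 0 \left(\frac{11}{3} - 6\right) = 0 \left(- \frac{7}{3}\right) = 0$)
$- (36798 + \left(\left(-5934 + C\right) + \left(6055 - -3646\right)\right)) = - (36798 + \left(\left(-5934 + 0\right) + \left(6055 - -3646\right)\right)) = - (36798 + \left(-5934 + \left(6055 + 3646\right)\right)) = - (36798 + \left(-5934 + 9701\right)) = - (36798 + 3767) = \left(-1\right) 40565 = -40565$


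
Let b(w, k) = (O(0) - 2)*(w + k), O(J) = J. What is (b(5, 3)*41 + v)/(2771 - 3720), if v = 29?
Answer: 627/949 ≈ 0.66070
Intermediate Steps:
b(w, k) = -2*k - 2*w (b(w, k) = (0 - 2)*(w + k) = -2*(k + w) = -2*k - 2*w)
(b(5, 3)*41 + v)/(2771 - 3720) = ((-2*3 - 2*5)*41 + 29)/(2771 - 3720) = ((-6 - 10)*41 + 29)/(-949) = (-16*41 + 29)*(-1/949) = (-656 + 29)*(-1/949) = -627*(-1/949) = 627/949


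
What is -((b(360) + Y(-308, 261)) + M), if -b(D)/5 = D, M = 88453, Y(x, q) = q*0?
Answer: -86653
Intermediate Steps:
Y(x, q) = 0
b(D) = -5*D
-((b(360) + Y(-308, 261)) + M) = -((-5*360 + 0) + 88453) = -((-1800 + 0) + 88453) = -(-1800 + 88453) = -1*86653 = -86653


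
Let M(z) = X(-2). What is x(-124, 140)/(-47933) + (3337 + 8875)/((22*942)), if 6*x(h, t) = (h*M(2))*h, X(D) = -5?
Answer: 70908443/82780291 ≈ 0.85659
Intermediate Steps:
M(z) = -5
x(h, t) = -5*h²/6 (x(h, t) = ((h*(-5))*h)/6 = ((-5*h)*h)/6 = (-5*h²)/6 = -5*h²/6)
x(-124, 140)/(-47933) + (3337 + 8875)/((22*942)) = -⅚*(-124)²/(-47933) + (3337 + 8875)/((22*942)) = -⅚*15376*(-1/47933) + 12212/20724 = -38440/3*(-1/47933) + 12212*(1/20724) = 38440/143799 + 3053/5181 = 70908443/82780291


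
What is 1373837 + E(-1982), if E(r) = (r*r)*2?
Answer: 9230485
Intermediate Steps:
E(r) = 2*r² (E(r) = r²*2 = 2*r²)
1373837 + E(-1982) = 1373837 + 2*(-1982)² = 1373837 + 2*3928324 = 1373837 + 7856648 = 9230485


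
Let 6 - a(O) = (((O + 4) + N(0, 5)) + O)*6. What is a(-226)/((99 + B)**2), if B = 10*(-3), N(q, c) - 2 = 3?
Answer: 296/529 ≈ 0.55955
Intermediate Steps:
N(q, c) = 5 (N(q, c) = 2 + 3 = 5)
B = -30
a(O) = -48 - 12*O (a(O) = 6 - (((O + 4) + 5) + O)*6 = 6 - (((4 + O) + 5) + O)*6 = 6 - ((9 + O) + O)*6 = 6 - (9 + 2*O)*6 = 6 - (54 + 12*O) = 6 + (-54 - 12*O) = -48 - 12*O)
a(-226)/((99 + B)**2) = (-48 - 12*(-226))/((99 - 30)**2) = (-48 + 2712)/(69**2) = 2664/4761 = 2664*(1/4761) = 296/529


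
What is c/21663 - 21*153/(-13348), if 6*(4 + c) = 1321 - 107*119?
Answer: 44161931/289157724 ≈ 0.15273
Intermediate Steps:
c = -1906 (c = -4 + (1321 - 107*119)/6 = -4 + (1321 - 1*12733)/6 = -4 + (1321 - 12733)/6 = -4 + (⅙)*(-11412) = -4 - 1902 = -1906)
c/21663 - 21*153/(-13348) = -1906/21663 - 21*153/(-13348) = -1906*1/21663 - 3213*(-1/13348) = -1906/21663 + 3213/13348 = 44161931/289157724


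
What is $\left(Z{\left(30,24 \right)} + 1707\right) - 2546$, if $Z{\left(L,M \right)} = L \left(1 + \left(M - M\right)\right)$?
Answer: $-809$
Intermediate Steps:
$Z{\left(L,M \right)} = L$ ($Z{\left(L,M \right)} = L \left(1 + 0\right) = L 1 = L$)
$\left(Z{\left(30,24 \right)} + 1707\right) - 2546 = \left(30 + 1707\right) - 2546 = 1737 - 2546 = -809$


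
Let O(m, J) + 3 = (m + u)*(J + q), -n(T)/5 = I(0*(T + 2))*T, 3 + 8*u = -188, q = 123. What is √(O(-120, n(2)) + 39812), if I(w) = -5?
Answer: 3*√26522/4 ≈ 122.14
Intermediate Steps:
u = -191/8 (u = -3/8 + (⅛)*(-188) = -3/8 - 47/2 = -191/8 ≈ -23.875)
n(T) = 25*T (n(T) = -(-25)*T = 25*T)
O(m, J) = -3 + (123 + J)*(-191/8 + m) (O(m, J) = -3 + (m - 191/8)*(J + 123) = -3 + (-191/8 + m)*(123 + J) = -3 + (123 + J)*(-191/8 + m))
√(O(-120, n(2)) + 39812) = √((-23517/8 + 123*(-120) - 4775*2/8 + (25*2)*(-120)) + 39812) = √((-23517/8 - 14760 - 191/8*50 + 50*(-120)) + 39812) = √((-23517/8 - 14760 - 4775/4 - 6000) + 39812) = √(-199147/8 + 39812) = √(119349/8) = 3*√26522/4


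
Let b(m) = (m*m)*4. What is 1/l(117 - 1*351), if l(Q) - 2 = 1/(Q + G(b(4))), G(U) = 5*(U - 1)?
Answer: 81/163 ≈ 0.49693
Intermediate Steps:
b(m) = 4*m² (b(m) = m²*4 = 4*m²)
G(U) = -5 + 5*U (G(U) = 5*(-1 + U) = -5 + 5*U)
l(Q) = 2 + 1/(315 + Q) (l(Q) = 2 + 1/(Q + (-5 + 5*(4*4²))) = 2 + 1/(Q + (-5 + 5*(4*16))) = 2 + 1/(Q + (-5 + 5*64)) = 2 + 1/(Q + (-5 + 320)) = 2 + 1/(Q + 315) = 2 + 1/(315 + Q))
1/l(117 - 1*351) = 1/((631 + 2*(117 - 1*351))/(315 + (117 - 1*351))) = 1/((631 + 2*(117 - 351))/(315 + (117 - 351))) = 1/((631 + 2*(-234))/(315 - 234)) = 1/((631 - 468)/81) = 1/((1/81)*163) = 1/(163/81) = 81/163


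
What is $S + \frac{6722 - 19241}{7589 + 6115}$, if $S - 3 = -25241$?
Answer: $- \frac{115291357}{4568} \approx -25239.0$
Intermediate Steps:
$S = -25238$ ($S = 3 - 25241 = -25238$)
$S + \frac{6722 - 19241}{7589 + 6115} = -25238 + \frac{6722 - 19241}{7589 + 6115} = -25238 - \frac{12519}{13704} = -25238 - \frac{4173}{4568} = - \frac{115291357}{4568}$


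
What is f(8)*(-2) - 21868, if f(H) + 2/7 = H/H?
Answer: -153086/7 ≈ -21869.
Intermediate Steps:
f(H) = 5/7 (f(H) = -2/7 + H/H = -2/7 + 1 = 5/7)
f(8)*(-2) - 21868 = (5/7)*(-2) - 21868 = -10/7 - 21868 = -153086/7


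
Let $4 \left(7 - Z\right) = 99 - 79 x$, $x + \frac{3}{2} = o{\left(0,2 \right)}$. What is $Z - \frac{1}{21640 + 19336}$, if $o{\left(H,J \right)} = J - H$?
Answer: $- \frac{322687}{40976} \approx -7.875$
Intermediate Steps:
$x = \frac{1}{2}$ ($x = - \frac{3}{2} + \left(2 - 0\right) = - \frac{3}{2} + \left(2 + 0\right) = - \frac{3}{2} + 2 = \frac{1}{2} \approx 0.5$)
$Z = - \frac{63}{8}$ ($Z = 7 - \frac{99 - \frac{79}{2}}{4} = 7 - \frac{119}{8} = - \frac{63}{8} \approx -7.875$)
$Z - \frac{1}{21640 + 19336} = - \frac{63}{8} - \frac{1}{21640 + 19336} = - \frac{63}{8} - \frac{1}{40976} = - \frac{322687}{40976}$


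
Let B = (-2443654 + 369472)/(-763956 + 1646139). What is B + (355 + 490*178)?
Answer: 25751700681/294061 ≈ 87573.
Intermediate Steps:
B = -691394/294061 (B = -2074182/882183 = -2074182*1/882183 = -691394/294061 ≈ -2.3512)
B + (355 + 490*178) = -691394/294061 + (355 + 490*178) = -691394/294061 + (355 + 87220) = -691394/294061 + 87575 = 25751700681/294061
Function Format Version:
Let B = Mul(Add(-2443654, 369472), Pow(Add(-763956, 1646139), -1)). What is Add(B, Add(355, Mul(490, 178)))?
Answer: Rational(25751700681, 294061) ≈ 87573.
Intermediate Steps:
B = Rational(-691394, 294061) (B = Mul(-2074182, Pow(882183, -1)) = Mul(-2074182, Rational(1, 882183)) = Rational(-691394, 294061) ≈ -2.3512)
Add(B, Add(355, Mul(490, 178))) = Add(Rational(-691394, 294061), Add(355, Mul(490, 178))) = Add(Rational(-691394, 294061), Add(355, 87220)) = Add(Rational(-691394, 294061), 87575) = Rational(25751700681, 294061)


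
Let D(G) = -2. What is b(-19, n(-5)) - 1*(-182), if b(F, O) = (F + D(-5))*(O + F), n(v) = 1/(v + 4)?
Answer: 602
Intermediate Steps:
n(v) = 1/(4 + v)
b(F, O) = (-2 + F)*(F + O) (b(F, O) = (F - 2)*(O + F) = (-2 + F)*(F + O))
b(-19, n(-5)) - 1*(-182) = ((-19)² - 2*(-19) - 2/(4 - 5) - 19/(4 - 5)) - 1*(-182) = (361 + 38 - 2/(-1) - 19/(-1)) + 182 = (361 + 38 - 2*(-1) - 19*(-1)) + 182 = (361 + 38 + 2 + 19) + 182 = 420 + 182 = 602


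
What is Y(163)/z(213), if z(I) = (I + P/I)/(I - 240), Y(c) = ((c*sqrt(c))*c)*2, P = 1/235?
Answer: -35907604965*sqrt(163)/5330858 ≈ -85997.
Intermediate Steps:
P = 1/235 ≈ 0.0042553
Y(c) = 2*c**(5/2) (Y(c) = (c**(3/2)*c)*2 = c**(5/2)*2 = 2*c**(5/2))
z(I) = (I + 1/(235*I))/(-240 + I) (z(I) = (I + 1/(235*I))/(I - 240) = (I + 1/(235*I))/(-240 + I))
Y(163)/z(213) = (2*163**(5/2))/(((1/235 + 213**2)/(213*(-240 + 213)))) = (2*(26569*sqrt(163)))/(((1/213)*(1/235 + 45369)/(-27))) = (53138*sqrt(163))/(((1/213)*(-1/27)*(10661716/235))) = (53138*sqrt(163))/(-10661716/1351485) = (53138*sqrt(163))*(-1351485/10661716) = -35907604965*sqrt(163)/5330858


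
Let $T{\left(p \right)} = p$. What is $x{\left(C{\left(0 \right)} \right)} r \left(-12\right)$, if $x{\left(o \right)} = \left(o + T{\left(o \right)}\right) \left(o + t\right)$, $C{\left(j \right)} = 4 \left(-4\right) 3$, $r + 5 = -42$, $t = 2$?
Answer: $2490624$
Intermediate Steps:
$r = -47$ ($r = -5 - 42 = -47$)
$C{\left(j \right)} = -48$ ($C{\left(j \right)} = \left(-16\right) 3 = -48$)
$x{\left(o \right)} = 2 o \left(2 + o\right)$ ($x{\left(o \right)} = \left(o + o\right) \left(o + 2\right) = 2 o \left(2 + o\right)$)
$x{\left(C{\left(0 \right)} \right)} r \left(-12\right) = 2 \left(-48\right) \left(2 - 48\right) \left(-47\right) \left(-12\right) = 2 \left(-48\right) \left(-46\right) \left(-47\right) \left(-12\right) = 4416 \left(-47\right) \left(-12\right) = \left(-207552\right) \left(-12\right) = 2490624$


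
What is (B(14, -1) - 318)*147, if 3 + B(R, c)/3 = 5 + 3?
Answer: -44541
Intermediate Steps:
B(R, c) = 15 (B(R, c) = -9 + 3*(5 + 3) = -9 + 3*8 = -9 + 24 = 15)
(B(14, -1) - 318)*147 = (15 - 318)*147 = -303*147 = -44541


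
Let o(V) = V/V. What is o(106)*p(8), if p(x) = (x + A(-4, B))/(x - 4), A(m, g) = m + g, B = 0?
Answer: 1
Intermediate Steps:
A(m, g) = g + m
o(V) = 1
p(x) = 1 (p(x) = (x + (0 - 4))/(x - 4) = (x - 4)/(-4 + x) = (-4 + x)/(-4 + x) = 1)
o(106)*p(8) = 1*1 = 1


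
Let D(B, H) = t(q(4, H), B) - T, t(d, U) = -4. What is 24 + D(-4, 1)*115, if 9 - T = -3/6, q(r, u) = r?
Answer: -3057/2 ≈ -1528.5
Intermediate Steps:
T = 19/2 (T = 9 - (-3)/6 = 9 - 1*(-½) = 9 + ½ = 19/2 ≈ 9.5000)
D(B, H) = -27/2 (D(B, H) = -4 - 1*19/2 = -4 - 19/2 = -27/2)
24 + D(-4, 1)*115 = 24 - 27/2*115 = 24 - 3105/2 = -3057/2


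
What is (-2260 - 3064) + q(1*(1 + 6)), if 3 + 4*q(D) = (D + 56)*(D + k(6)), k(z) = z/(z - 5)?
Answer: -5120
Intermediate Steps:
k(z) = z/(-5 + z)
q(D) = -3/4 + (6 + D)*(56 + D)/4 (q(D) = -3/4 + ((D + 56)*(D + 6/(-5 + 6)))/4 = -3/4 + ((56 + D)*(D + 6/1))/4 = -3/4 + ((56 + D)*(D + 6*1))/4 = -3/4 + ((56 + D)*(D + 6))/4 = -3/4 + ((56 + D)*(6 + D))/4 = -3/4 + ((6 + D)*(56 + D))/4 = -3/4 + (6 + D)*(56 + D)/4)
(-2260 - 3064) + q(1*(1 + 6)) = (-2260 - 3064) + (333/4 + (1*(1 + 6))**2/4 + 31*(1*(1 + 6))/2) = -5324 + (333/4 + (1*7)**2/4 + 31*(1*7)/2) = -5324 + (333/4 + (1/4)*7**2 + (31/2)*7) = -5324 + (333/4 + (1/4)*49 + 217/2) = -5324 + (333/4 + 49/4 + 217/2) = -5324 + 204 = -5120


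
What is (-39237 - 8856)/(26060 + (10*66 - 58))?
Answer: -48093/26662 ≈ -1.8038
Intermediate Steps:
(-39237 - 8856)/(26060 + (10*66 - 58)) = -48093/(26060 + (660 - 58)) = -48093/(26060 + 602) = -48093/26662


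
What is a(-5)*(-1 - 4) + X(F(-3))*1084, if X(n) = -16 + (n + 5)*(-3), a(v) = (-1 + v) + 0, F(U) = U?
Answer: -23818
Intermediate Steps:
a(v) = -1 + v
X(n) = -31 - 3*n (X(n) = -16 + (5 + n)*(-3) = -16 + (-15 - 3*n) = -31 - 3*n)
a(-5)*(-1 - 4) + X(F(-3))*1084 = (-1 - 5)*(-1 - 4) + (-31 - 3*(-3))*1084 = -6*(-5) + (-31 + 9)*1084 = 30 - 22*1084 = 30 - 23848 = -23818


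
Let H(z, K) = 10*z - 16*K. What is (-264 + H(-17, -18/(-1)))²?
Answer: 521284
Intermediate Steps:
H(z, K) = -16*K + 10*z
(-264 + H(-17, -18/(-1)))² = (-264 + (-(-288)/(-1) + 10*(-17)))² = (-264 + (-(-288)*(-1) - 170))² = (-264 + (-16*18 - 170))² = (-264 + (-288 - 170))² = (-264 - 458)² = (-722)² = 521284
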